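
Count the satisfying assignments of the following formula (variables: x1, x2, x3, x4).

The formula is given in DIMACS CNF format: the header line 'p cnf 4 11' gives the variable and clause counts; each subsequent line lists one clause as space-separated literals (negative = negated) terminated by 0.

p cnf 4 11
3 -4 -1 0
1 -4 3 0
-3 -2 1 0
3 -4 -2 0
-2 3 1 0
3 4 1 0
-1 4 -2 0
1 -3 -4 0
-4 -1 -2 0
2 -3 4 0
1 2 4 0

2

There are 2^4 = 16 truth assignments over (x1, x2, x3, x4).
Check each against the 11 clauses (columns in the order x1, x2, x3, x4):
  F F F F  ✗ fails (x3 ∨ x4 ∨ x1)
  F F F T  ✗ fails (x1 ∨ ¬x4 ∨ x3)
  F F T F  ✗ fails (x2 ∨ ¬x3 ∨ x4)
  F F T T  ✗ fails (x1 ∨ ¬x3 ∨ ¬x4)
  F T F F  ✗ fails (¬x2 ∨ x3 ∨ x1)
  F T F T  ✗ fails (x1 ∨ ¬x4 ∨ x3)
  F T T F  ✗ fails (¬x3 ∨ ¬x2 ∨ x1)
  F T T T  ✗ fails (¬x3 ∨ ¬x2 ∨ x1)
  T F F F  ✓ satisfies all
  T F F T  ✗ fails (x3 ∨ ¬x4 ∨ ¬x1)
  T F T F  ✗ fails (x2 ∨ ¬x3 ∨ x4)
  T F T T  ✓ satisfies all
  T T F F  ✗ fails (¬x1 ∨ x4 ∨ ¬x2)
  T T F T  ✗ fails (x3 ∨ ¬x4 ∨ ¬x1)
  T T T F  ✗ fails (¬x1 ∨ x4 ∨ ¬x2)
  T T T T  ✗ fails (¬x4 ∨ ¬x1 ∨ ¬x2)
2 of the 16 rows are models.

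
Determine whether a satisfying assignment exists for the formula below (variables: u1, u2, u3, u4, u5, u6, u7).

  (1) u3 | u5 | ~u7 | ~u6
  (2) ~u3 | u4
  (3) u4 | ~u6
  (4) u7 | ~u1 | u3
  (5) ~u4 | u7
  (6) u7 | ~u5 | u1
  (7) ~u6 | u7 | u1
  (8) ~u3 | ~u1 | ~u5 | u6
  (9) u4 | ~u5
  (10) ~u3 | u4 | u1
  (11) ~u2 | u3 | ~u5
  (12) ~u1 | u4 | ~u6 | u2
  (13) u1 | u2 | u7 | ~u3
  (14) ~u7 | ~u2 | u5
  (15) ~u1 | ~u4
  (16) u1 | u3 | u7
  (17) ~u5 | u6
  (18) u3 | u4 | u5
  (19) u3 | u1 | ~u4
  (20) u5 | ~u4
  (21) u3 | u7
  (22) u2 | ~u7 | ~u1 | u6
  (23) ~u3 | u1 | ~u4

Case u3 = 0:
(u7) alone gives u7 = 1.
Case u5 = 1:
(u4) alone gives u4 = 1.
(~u2) alone gives u2 = 0.
(~u1) alone gives u1 = 0.
But (u1) is also a unit clause — contradiction.
Backtrack on u5: now try u5 = 0.
(~u6) alone gives u6 = 0.
(~u2) alone gives u2 = 0.
(u4) alone gives u4 = 1.
But (~u4) is also a unit clause — contradiction.
Neither u5 = 1 nor u5 = 0 works.
Backtrack on u3: now try u3 = 1.
(u4) alone gives u4 = 1.
(u7) alone gives u7 = 1.
(~u1) alone gives u1 = 0.
But (u1) is also a unit clause — contradiction.
Neither u3 = 1 nor u3 = 0 works.
No assignment satisfies every clause.

No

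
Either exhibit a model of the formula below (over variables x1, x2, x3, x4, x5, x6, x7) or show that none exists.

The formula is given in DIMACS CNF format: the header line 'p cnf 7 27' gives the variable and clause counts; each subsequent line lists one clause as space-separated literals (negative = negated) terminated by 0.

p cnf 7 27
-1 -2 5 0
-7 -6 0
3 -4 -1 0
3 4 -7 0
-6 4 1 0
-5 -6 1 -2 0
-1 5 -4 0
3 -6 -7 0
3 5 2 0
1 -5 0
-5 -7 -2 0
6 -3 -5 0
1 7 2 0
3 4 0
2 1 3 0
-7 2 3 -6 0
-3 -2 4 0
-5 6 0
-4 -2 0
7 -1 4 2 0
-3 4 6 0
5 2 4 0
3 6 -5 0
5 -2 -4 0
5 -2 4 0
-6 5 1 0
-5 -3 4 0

x1=True; x2=False; x3=True; x4=True; x5=True; x6=True; x7=False

Suppose x7 = False.
Suppose x1 = True.
Suppose x2 = False.
The clause (x4) is unit, so x4 = True.
The clause (x3) is unit, so x3 = True.
The clause (x5) is unit, so x5 = True.
The clause (x6) is unit, so x6 = True.
Every clause now holds.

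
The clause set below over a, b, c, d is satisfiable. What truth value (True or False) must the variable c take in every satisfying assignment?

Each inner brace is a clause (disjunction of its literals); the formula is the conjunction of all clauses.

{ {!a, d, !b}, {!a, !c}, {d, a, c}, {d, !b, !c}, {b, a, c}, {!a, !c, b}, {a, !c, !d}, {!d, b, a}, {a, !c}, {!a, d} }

False

Suppose c = true.
(!a) alone gives a = false.
Now (a) is unsatisfied and unit — conflict.
So every satisfying assignment has c = False.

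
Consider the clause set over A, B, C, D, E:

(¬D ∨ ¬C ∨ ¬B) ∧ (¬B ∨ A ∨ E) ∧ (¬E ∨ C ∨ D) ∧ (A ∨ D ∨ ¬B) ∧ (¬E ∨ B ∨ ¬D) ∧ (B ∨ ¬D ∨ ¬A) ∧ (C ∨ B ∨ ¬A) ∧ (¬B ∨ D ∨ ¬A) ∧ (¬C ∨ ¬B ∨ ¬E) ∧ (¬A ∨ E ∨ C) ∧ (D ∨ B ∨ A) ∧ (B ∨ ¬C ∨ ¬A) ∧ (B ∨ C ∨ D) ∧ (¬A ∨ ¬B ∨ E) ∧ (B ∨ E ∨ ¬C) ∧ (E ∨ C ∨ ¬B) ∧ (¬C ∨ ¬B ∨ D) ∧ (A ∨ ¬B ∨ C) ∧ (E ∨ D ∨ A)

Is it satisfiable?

Branch on D: set D = True.
Branch on C: set C = False.
Branch on E: set E = True.
The clause (B) is unit, so B = True.
The clause (A) is unit, so A = True.
All clauses are satisfied.
A satisfying assignment: A: True; B: True; C: False; D: True; E: True.

Yes, satisfiable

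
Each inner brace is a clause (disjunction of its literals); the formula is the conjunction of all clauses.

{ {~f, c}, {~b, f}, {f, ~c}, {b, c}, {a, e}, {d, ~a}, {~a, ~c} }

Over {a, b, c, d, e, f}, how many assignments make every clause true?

4

There are 2^6 = 64 truth assignments over (a, b, c, d, e, f).
Split on c. With c = 1, the clauses containing c are satisfied and ~c drops from the rest; 4 of the 2^5 = 32 assignments to the other variables satisfy what remains.
With c = 0, by the same count on the reduced clause set, 0 assignments work.
(One model: a=F, b=F, c=T, d=F, e=T, f=T.)
Total: 4 + 0 = 4.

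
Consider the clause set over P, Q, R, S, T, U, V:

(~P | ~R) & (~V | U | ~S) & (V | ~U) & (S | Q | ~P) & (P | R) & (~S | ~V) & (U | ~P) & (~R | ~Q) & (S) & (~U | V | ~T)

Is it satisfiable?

(S) alone gives S = 1.
(~V) alone gives V = 0.
(~U) alone gives U = 0.
(~P) alone gives P = 0.
(R) alone gives R = 1.
(~Q) alone gives Q = 0.
Every clause is now satisfied; T is unconstrained.
A satisfying assignment: P ↦ 0, Q ↦ 0, R ↦ 1, S ↦ 1, T ↦ 1, U ↦ 0, V ↦ 0.

Satisfiable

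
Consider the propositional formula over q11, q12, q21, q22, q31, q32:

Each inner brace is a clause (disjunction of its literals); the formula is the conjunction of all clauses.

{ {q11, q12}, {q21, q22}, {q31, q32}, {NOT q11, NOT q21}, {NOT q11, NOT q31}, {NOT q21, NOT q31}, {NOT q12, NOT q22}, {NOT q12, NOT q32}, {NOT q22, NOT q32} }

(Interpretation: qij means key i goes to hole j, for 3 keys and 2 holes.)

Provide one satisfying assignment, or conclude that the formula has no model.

Case q11 = true:
Unit clause (NOT q21) forces q21 = false.
Unit clause (q22) forces q22 = true.
Unit clause (NOT q31) forces q31 = false.
Unit clause (q32) forces q32 = true.
That conflicts with the unit clause (NOT q32).
So q11 must be the other value — set q11 = false.
Unit clause (q12) forces q12 = true.
Unit clause (NOT q22) forces q22 = false.
Unit clause (q21) forces q21 = true.
Unit clause (NOT q31) forces q31 = false.
Unit clause (q32) forces q32 = true.
That conflicts with the unit clause (NOT q32).
Either choice for q11 ends in contradiction.

UNSATISFIABLE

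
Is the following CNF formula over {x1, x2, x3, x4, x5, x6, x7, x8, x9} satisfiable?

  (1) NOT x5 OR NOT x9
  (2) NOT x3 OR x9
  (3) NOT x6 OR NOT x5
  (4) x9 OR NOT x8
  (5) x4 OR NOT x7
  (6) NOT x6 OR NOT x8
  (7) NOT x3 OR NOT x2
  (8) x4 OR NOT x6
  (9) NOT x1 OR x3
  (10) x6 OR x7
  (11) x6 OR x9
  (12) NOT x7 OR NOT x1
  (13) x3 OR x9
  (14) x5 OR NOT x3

Try x5 = false.
(NOT x3) alone gives x3 = false.
(NOT x1) alone gives x1 = false.
(x9) alone gives x9 = true.
Try x4 = true.
Try x6 = false.
(x7) alone gives x7 = true.
Every clause is now satisfied; x2, x8 are unconstrained.
A satisfying assignment: x1: false, x2: false, x3: false, x4: true, x5: false, x6: false, x7: true, x8: false, x9: true.

Yes, satisfiable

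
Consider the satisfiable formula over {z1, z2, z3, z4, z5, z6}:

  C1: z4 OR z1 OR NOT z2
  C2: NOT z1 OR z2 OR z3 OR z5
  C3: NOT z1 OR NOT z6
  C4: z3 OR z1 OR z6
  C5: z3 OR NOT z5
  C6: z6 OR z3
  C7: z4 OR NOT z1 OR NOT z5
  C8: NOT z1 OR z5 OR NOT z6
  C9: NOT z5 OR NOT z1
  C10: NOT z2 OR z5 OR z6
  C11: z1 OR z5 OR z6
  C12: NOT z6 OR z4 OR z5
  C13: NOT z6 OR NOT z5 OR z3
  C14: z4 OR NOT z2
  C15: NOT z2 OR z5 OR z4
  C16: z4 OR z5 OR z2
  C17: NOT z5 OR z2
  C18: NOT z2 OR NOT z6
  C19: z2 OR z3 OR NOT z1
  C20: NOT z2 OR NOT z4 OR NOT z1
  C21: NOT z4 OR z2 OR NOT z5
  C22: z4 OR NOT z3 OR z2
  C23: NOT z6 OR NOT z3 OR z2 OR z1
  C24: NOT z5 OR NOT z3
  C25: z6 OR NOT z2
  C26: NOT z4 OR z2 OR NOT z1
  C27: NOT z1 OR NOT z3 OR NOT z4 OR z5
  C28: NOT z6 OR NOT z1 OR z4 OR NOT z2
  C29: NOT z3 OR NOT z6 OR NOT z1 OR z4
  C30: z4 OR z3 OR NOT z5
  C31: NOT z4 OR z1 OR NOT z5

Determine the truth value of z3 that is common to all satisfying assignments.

False

Suppose z3 = true.
Unit clause (NOT z5) forces z5 = false.
Case z1 = false:
Unit clause (z6) forces z6 = true.
Unit clause (z4) forces z4 = true.
Unit clause (NOT z2) forces z2 = false.
That conflicts with the unit clause (z2).
Backtrack on z1: now try z1 = true.
Unit clause (NOT z6) forces z6 = false.
Unit clause (NOT z2) forces z2 = false.
Unit clause (z4) forces z4 = true.
That conflicts with the unit clause (NOT z4).
Either choice for z1 ends in contradiction.
So every satisfying assignment has z3 = False.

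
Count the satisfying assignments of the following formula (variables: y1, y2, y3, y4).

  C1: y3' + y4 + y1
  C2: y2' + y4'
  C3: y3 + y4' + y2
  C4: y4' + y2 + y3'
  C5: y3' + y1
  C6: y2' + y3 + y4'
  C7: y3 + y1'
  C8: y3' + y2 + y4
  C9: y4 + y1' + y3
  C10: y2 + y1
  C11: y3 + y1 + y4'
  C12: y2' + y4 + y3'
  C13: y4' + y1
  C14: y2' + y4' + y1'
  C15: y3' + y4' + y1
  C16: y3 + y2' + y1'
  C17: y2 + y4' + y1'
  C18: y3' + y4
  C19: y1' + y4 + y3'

1

There are 2^4 = 16 truth assignments over (y1, y2, y3, y4).
Check each against the 19 clauses (columns in the order y1, y2, y3, y4):
  F F F F  ✗ fails (y2 + y1)
  F F F T  ✗ fails (y3 + y4' + y2)
  F F T F  ✗ fails (y3' + y4 + y1)
  F F T T  ✗ fails (y4' + y2 + y3')
  F T F F  ✓ satisfies all
  F T F T  ✗ fails (y2' + y4')
  F T T F  ✗ fails (y3' + y4 + y1)
  F T T T  ✗ fails (y2' + y4')
  T F F F  ✗ fails (y3 + y1')
  T F F T  ✗ fails (y3 + y4' + y2)
  T F T F  ✗ fails (y3' + y2 + y4)
  T F T T  ✗ fails (y4' + y2 + y3')
  T T F F  ✗ fails (y3 + y1')
  T T F T  ✗ fails (y2' + y4')
  T T T F  ✗ fails (y2' + y4 + y3')
  T T T T  ✗ fails (y2' + y4')
1 of the 16 rows is a model.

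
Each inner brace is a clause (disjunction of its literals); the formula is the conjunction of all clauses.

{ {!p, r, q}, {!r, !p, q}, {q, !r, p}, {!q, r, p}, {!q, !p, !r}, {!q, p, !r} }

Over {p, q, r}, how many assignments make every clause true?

There are 2^3 = 8 truth assignments over (p, q, r).
Check each against the 6 clauses (columns in the order p, q, r):
  F F F  ✓ satisfies all
  F F T  ✗ fails (q || !r || p)
  F T F  ✗ fails (!q || r || p)
  F T T  ✗ fails (!q || p || !r)
  T F F  ✗ fails (!p || r || q)
  T F T  ✗ fails (!r || !p || q)
  T T F  ✓ satisfies all
  T T T  ✗ fails (!q || !p || !r)
2 of the 8 rows are models.

2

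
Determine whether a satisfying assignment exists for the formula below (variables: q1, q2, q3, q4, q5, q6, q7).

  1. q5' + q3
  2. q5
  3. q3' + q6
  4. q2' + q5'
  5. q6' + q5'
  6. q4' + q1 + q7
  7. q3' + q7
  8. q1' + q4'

No, unsatisfiable

Unit clause (q5) forces q5 = 1.
Unit clause (q3) forces q3 = 1.
Unit clause (q6) forces q6 = 1.
That conflicts with the unit clause (q6').
No assignment satisfies every clause.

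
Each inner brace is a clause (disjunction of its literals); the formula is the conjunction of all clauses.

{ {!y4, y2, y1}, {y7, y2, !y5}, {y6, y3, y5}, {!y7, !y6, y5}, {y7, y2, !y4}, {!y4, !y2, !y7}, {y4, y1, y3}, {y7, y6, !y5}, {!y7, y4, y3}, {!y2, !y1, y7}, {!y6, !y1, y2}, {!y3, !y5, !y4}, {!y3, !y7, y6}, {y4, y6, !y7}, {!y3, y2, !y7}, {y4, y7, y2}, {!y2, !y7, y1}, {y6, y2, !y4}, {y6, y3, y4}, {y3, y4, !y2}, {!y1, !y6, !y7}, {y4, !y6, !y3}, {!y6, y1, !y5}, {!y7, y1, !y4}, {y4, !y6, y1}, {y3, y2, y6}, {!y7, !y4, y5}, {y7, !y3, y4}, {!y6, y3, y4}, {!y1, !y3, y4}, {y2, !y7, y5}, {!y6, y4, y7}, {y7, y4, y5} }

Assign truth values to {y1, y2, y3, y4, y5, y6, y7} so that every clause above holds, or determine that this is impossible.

Case y4 = true:
Case y2 = true:
Unit clause (!y7) forces y7 = false.
Unit clause (!y1) forces y1 = false.
Case y6 = true:
Unit clause (!y5) forces y5 = false.
No clause remains; y3 is free.

y1 ↦ false; y2 ↦ true; y3 ↦ false; y4 ↦ true; y5 ↦ false; y6 ↦ true; y7 ↦ false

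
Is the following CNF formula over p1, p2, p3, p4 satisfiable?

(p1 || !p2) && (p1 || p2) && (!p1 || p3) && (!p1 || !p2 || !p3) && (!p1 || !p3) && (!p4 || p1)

Case p1 = true:
Unit clause (p3) forces p3 = true.
But (!p3) is also a unit clause — contradiction.
So p1 must be the other value — set p1 = false.
Unit clause (!p2) forces p2 = false.
But (p2) is also a unit clause — contradiction.
Either choice for p1 ends in contradiction.
No assignment satisfies every clause.

Unsatisfiable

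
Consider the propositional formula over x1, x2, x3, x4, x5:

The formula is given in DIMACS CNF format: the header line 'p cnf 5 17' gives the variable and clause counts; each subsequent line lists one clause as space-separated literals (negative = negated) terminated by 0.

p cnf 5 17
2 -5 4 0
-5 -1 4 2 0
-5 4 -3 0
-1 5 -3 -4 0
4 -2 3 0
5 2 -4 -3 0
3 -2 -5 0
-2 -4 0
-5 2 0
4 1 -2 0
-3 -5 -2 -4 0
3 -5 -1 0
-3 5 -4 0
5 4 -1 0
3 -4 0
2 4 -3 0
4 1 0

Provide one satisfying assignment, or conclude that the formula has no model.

Try x2 = False.
From the singleton clause (¬x5), x5 = False.
Try x4 = False.
From the singleton clause (¬x1), x1 = False.
Now (x1) is unsatisfied and unit — conflict.
Backtrack on x4: now try x4 = True.
From the singleton clause (¬x3), x3 = False.
Now (x3) is unsatisfied and unit — conflict.
Either choice for x4 ends in contradiction.
Backtrack on x2: now try x2 = True.
From the singleton clause (¬x4), x4 = False.
From the singleton clause (x3), x3 = True.
From the singleton clause (¬x5), x5 = False.
From the singleton clause (x1), x1 = True.
Now (¬x1) is unsatisfied and unit — conflict.
Either choice for x2 ends in contradiction.

UNSATISFIABLE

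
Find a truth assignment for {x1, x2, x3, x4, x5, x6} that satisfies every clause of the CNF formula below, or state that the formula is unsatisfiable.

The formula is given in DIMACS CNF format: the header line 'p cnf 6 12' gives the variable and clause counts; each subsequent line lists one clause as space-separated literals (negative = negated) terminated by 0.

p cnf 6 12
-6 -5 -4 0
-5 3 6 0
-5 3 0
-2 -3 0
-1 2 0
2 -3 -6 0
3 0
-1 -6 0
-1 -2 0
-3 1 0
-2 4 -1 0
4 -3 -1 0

From the singleton clause (x3), x3 = True.
From the singleton clause (¬x2), x2 = False.
From the singleton clause (¬x1), x1 = False.
That conflicts with the unit clause (x1).

UNSATISFIABLE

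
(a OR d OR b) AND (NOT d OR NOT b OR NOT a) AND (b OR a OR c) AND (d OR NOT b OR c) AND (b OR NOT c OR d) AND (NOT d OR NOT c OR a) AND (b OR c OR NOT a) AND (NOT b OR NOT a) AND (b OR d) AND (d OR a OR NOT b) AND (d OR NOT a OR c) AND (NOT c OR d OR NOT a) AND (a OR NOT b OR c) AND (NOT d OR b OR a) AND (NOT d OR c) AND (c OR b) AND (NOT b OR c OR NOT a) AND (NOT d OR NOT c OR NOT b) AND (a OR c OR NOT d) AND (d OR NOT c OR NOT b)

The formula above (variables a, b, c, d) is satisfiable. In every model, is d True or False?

True

Suppose d = false.
(b) alone gives b = true.
(c) alone gives c = true.
That conflicts with the unit clause (NOT c).
So every satisfying assignment has d = True.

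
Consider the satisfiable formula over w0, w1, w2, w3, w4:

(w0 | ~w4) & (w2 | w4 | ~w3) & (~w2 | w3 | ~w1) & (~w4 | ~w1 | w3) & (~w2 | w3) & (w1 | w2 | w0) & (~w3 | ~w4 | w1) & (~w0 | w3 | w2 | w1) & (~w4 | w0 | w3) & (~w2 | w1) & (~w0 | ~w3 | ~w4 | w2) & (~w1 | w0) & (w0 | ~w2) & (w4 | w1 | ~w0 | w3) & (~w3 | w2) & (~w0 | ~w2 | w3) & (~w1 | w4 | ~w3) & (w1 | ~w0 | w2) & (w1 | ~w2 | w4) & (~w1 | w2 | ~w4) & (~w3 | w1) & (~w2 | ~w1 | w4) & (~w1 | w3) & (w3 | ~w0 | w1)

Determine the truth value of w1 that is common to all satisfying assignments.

Suppose w1 = 0.
Unit clause (~w2) forces w2 = 0.
Unit clause (w0) forces w0 = 1.
That conflicts with the unit clause (~w0).
So every satisfying assignment has w1 = True.

True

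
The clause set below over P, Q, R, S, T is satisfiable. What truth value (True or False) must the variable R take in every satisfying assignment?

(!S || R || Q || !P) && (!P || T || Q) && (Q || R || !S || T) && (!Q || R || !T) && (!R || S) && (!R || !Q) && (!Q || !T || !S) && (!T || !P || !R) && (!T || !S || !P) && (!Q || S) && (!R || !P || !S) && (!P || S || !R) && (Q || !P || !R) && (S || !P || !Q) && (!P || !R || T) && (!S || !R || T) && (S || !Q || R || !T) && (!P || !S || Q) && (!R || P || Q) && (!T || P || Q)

Suppose R = true.
The clause (S) is unit, so S = true.
The clause (!Q) is unit, so Q = false.
The clause (!P) is unit, so P = false.
But (P) is also a unit clause — contradiction.
So every satisfying assignment has R = False.

False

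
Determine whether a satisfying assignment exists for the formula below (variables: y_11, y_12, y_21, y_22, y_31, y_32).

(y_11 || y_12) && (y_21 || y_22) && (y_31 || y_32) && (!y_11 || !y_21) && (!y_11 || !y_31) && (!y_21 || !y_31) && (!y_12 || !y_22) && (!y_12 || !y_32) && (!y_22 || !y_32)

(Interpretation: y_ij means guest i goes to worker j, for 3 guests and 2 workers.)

No

Try y_11 = true.
The clause (!y_21) is unit, so y_21 = false.
The clause (y_22) is unit, so y_22 = true.
The clause (!y_31) is unit, so y_31 = false.
The clause (y_32) is unit, so y_32 = true.
Now (!y_32) is unsatisfied and unit — conflict.
So y_11 must be the other value — set y_11 = false.
The clause (y_12) is unit, so y_12 = true.
The clause (!y_22) is unit, so y_22 = false.
The clause (y_21) is unit, so y_21 = true.
The clause (!y_31) is unit, so y_31 = false.
The clause (y_32) is unit, so y_32 = true.
Now (!y_32) is unsatisfied and unit — conflict.
Neither y_11 = true nor y_11 = false works.
No assignment satisfies every clause.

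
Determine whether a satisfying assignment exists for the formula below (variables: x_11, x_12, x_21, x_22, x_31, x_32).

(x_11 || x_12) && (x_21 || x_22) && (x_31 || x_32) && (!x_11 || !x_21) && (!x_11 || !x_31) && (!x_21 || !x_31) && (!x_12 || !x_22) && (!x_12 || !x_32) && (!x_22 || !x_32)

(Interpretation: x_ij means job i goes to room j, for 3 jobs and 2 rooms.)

Case x_11 = true:
From the singleton clause (!x_21), x_21 = false.
From the singleton clause (x_22), x_22 = true.
From the singleton clause (!x_31), x_31 = false.
From the singleton clause (x_32), x_32 = true.
That conflicts with the unit clause (!x_32).
Undo x_11 and try x_11 = false.
From the singleton clause (x_12), x_12 = true.
From the singleton clause (!x_22), x_22 = false.
From the singleton clause (x_21), x_21 = true.
From the singleton clause (!x_31), x_31 = false.
From the singleton clause (x_32), x_32 = true.
That conflicts with the unit clause (!x_32).
Neither x_11 = true nor x_11 = false works.
No assignment satisfies every clause.

Unsatisfiable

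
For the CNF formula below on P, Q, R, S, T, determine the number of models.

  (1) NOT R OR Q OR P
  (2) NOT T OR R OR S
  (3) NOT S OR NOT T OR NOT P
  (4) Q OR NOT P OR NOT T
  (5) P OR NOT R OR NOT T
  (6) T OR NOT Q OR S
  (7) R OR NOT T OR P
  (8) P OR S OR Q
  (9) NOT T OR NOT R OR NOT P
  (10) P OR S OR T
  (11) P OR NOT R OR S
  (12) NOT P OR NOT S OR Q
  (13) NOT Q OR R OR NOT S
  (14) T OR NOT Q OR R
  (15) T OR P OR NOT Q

There are 2^5 = 32 truth assignments over (P, Q, R, S, T).
Split on P. With P = true, the clauses containing P are satisfied and NOT P drops from the rest; 3 of the 2^4 = 16 assignments to the other variables satisfy what remains.
With P = false, by the same count on the reduced clause set, 1 assignment works.
(One model: P=F, Q=F, R=F, S=T, T=F.)
Total: 3 + 1 = 4.

4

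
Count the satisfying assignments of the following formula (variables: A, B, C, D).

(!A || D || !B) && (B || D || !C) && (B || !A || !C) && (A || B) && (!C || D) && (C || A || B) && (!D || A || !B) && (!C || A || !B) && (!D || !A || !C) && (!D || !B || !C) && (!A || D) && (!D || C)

1

There are 2^4 = 16 truth assignments over (A, B, C, D).
Split on C. With C = true, the clauses containing C are satisfied and !C drops from the rest; 0 of the 2^3 = 8 assignments to the other variables satisfy what remains.
With C = false, by the same count on the reduced clause set, 1 assignment works.
(One model: A=F, B=T, C=F, D=F.)
Total: 0 + 1 = 1.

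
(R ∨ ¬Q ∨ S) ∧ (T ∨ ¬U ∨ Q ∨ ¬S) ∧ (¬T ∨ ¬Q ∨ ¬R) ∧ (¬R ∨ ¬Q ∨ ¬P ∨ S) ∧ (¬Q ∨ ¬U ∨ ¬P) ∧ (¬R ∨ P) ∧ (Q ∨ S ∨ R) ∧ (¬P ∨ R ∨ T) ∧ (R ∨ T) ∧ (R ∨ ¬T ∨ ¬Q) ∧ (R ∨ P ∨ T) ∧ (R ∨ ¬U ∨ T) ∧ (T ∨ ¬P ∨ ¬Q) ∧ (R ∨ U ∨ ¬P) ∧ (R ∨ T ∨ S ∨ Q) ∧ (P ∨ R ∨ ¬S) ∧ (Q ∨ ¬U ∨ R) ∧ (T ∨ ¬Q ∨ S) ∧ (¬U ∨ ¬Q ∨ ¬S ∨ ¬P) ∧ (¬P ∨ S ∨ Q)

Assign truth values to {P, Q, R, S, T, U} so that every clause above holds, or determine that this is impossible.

Branch on R: set R = True.
From the singleton clause (P), P = True.
Branch on T: set T = False.
From the singleton clause (¬Q), Q = False.
From the singleton clause (S), S = True.
From the singleton clause (¬U), U = False.
All clauses are satisfied.

P=True; Q=False; R=True; S=True; T=False; U=False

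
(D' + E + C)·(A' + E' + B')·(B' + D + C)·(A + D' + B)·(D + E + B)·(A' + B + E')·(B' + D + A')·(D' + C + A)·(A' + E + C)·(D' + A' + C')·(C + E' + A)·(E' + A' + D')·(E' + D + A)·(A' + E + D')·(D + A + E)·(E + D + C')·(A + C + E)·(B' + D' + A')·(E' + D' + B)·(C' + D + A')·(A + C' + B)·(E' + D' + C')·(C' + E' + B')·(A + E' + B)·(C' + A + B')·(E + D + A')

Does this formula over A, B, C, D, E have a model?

Unsatisfiable

Try D = 0.
Try B = 0.
The clause (E) is unit, so E = 1.
The clause (A') is unit, so A = 0.
Now (A) is unsatisfied and unit — conflict.
That branch fails; take B = 1 instead.
The clause (C) is unit, so C = 1.
The clause (A') is unit, so A = 0.
Now (A) is unsatisfied and unit — conflict.
Neither B = 1 nor B = 0 works.
That branch fails; take D = 1 instead.
Try E = 1.
The clause (A') is unit, so A = 0.
The clause (B) is unit, so B = 1.
The clause (C) is unit, so C = 1.
Now (C') is unsatisfied and unit — conflict.
That branch fails; take E = 0 instead.
The clause (C) is unit, so C = 1.
The clause (A') is unit, so A = 0.
The clause (B) is unit, so B = 1.
Now (B') is unsatisfied and unit — conflict.
Neither E = 1 nor E = 0 works.
Neither D = 1 nor D = 0 works.
No assignment satisfies every clause.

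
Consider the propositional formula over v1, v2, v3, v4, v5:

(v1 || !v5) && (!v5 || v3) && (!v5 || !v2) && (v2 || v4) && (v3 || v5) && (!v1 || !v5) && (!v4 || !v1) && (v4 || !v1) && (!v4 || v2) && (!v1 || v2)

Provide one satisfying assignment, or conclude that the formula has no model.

v1 ↦ false,  v2 ↦ true,  v3 ↦ true,  v4 ↦ false,  v5 ↦ false

Case v1 = false:
The clause (!v5) is unit, so v5 = false.
The clause (v3) is unit, so v3 = true.
Case v2 = true:
Every clause is now satisfied; v4 is unconstrained.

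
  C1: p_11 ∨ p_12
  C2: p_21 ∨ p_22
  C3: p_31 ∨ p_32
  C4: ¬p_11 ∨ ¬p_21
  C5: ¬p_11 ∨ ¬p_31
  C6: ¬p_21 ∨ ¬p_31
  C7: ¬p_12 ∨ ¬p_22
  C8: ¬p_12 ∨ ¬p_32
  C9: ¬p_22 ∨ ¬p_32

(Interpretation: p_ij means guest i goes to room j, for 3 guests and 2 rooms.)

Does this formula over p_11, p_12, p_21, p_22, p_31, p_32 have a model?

No

Suppose p_11 = True.
(¬p_21) alone gives p_21 = False.
(p_22) alone gives p_22 = True.
(¬p_31) alone gives p_31 = False.
(p_32) alone gives p_32 = True.
Now (¬p_32) is unsatisfied and unit — conflict.
So p_11 must be the other value — set p_11 = False.
(p_12) alone gives p_12 = True.
(¬p_22) alone gives p_22 = False.
(p_21) alone gives p_21 = True.
(¬p_31) alone gives p_31 = False.
(p_32) alone gives p_32 = True.
Now (¬p_32) is unsatisfied and unit — conflict.
Neither p_11 = True nor p_11 = False works.
No assignment satisfies every clause.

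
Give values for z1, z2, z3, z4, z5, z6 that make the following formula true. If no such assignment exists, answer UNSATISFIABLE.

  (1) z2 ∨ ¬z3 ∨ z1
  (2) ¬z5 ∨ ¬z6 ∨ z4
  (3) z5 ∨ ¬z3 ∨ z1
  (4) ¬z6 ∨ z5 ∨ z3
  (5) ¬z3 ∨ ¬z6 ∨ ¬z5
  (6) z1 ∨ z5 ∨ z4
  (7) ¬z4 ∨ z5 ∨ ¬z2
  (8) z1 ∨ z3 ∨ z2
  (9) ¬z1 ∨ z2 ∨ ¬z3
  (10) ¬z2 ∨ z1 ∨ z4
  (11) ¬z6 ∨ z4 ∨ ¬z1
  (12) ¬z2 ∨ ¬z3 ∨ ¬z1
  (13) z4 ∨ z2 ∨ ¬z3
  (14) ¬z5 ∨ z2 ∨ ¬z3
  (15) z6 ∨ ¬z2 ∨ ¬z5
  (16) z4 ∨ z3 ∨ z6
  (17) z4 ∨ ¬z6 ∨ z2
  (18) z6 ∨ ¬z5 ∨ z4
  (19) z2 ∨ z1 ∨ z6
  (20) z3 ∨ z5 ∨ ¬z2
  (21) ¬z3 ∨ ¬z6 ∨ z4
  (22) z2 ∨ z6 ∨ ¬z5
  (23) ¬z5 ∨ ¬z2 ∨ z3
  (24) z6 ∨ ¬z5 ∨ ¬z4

z1: True, z2: False, z3: False, z4: True, z5: True, z6: True

Branch on z2: set z2 = False.
Branch on z3: set z3 = False.
From the singleton clause (z1), z1 = True.
Branch on z6: set z6 = True.
From the singleton clause (z5), z5 = True.
From the singleton clause (z4), z4 = True.
Every clause now holds.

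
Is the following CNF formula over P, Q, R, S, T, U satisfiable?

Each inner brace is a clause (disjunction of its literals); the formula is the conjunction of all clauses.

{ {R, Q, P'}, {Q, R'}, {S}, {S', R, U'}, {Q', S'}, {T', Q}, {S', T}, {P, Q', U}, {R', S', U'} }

Unsatisfiable

(S) alone gives S = 1.
(Q') alone gives Q = 0.
(R') alone gives R = 0.
(P') alone gives P = 0.
(U') alone gives U = 0.
(T') alone gives T = 0.
But (T) is also a unit clause — contradiction.
No assignment satisfies every clause.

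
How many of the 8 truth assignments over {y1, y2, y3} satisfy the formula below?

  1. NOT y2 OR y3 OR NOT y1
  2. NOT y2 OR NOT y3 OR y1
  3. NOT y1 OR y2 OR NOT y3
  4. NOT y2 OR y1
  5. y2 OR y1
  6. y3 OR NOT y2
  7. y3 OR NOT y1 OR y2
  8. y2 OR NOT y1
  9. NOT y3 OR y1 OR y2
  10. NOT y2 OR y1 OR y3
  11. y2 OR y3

There are 2^3 = 8 truth assignments over (y1, y2, y3).
Check each against the 11 clauses (columns in the order y1, y2, y3):
  F F F  ✗ fails (y2 OR y1)
  F F T  ✗ fails (y2 OR y1)
  F T F  ✗ fails (NOT y2 OR y1)
  F T T  ✗ fails (NOT y2 OR NOT y3 OR y1)
  T F F  ✗ fails (y3 OR NOT y1 OR y2)
  T F T  ✗ fails (NOT y1 OR y2 OR NOT y3)
  T T F  ✗ fails (NOT y2 OR y3 OR NOT y1)
  T T T  ✓ satisfies all
1 of the 8 rows is a model.

1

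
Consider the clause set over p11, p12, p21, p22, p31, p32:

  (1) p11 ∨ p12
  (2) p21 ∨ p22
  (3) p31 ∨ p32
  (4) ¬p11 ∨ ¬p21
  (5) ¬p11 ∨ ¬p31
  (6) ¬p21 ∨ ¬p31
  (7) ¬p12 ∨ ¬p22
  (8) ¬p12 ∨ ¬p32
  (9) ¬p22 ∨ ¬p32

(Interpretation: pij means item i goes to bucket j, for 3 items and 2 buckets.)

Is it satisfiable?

Suppose p11 = True.
Unit clause (¬p21) forces p21 = False.
Unit clause (p22) forces p22 = True.
Unit clause (¬p31) forces p31 = False.
Unit clause (p32) forces p32 = True.
But (¬p32) is also a unit clause — contradiction.
Undo p11 and try p11 = False.
Unit clause (p12) forces p12 = True.
Unit clause (¬p22) forces p22 = False.
Unit clause (p21) forces p21 = True.
Unit clause (¬p31) forces p31 = False.
Unit clause (p32) forces p32 = True.
But (¬p32) is also a unit clause — contradiction.
Either choice for p11 ends in contradiction.
No assignment satisfies every clause.

No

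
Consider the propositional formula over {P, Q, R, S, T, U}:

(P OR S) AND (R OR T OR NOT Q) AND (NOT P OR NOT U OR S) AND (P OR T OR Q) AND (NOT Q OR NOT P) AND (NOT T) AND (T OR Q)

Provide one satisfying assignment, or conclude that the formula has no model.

The clause (NOT T) is unit, so T = false.
The clause (Q) is unit, so Q = true.
The clause (R) is unit, so R = true.
The clause (NOT P) is unit, so P = false.
The clause (S) is unit, so S = true.
All clauses hold; U can take either value.

P ↦ false; Q ↦ true; R ↦ true; S ↦ true; T ↦ false; U ↦ true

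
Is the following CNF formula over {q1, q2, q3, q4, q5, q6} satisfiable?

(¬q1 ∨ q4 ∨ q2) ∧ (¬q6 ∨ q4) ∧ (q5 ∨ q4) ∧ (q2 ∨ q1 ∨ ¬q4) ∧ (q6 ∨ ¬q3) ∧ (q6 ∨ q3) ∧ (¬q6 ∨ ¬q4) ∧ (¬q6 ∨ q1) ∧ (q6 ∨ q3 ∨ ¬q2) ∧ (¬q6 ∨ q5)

No

Suppose q6 = False.
(¬q3) alone gives q3 = False.
But (q3) is also a unit clause — contradiction.
So q6 must be the other value — set q6 = True.
(q4) alone gives q4 = True.
But (¬q4) is also a unit clause — contradiction.
Both values of q6 lead to a conflict.
No assignment satisfies every clause.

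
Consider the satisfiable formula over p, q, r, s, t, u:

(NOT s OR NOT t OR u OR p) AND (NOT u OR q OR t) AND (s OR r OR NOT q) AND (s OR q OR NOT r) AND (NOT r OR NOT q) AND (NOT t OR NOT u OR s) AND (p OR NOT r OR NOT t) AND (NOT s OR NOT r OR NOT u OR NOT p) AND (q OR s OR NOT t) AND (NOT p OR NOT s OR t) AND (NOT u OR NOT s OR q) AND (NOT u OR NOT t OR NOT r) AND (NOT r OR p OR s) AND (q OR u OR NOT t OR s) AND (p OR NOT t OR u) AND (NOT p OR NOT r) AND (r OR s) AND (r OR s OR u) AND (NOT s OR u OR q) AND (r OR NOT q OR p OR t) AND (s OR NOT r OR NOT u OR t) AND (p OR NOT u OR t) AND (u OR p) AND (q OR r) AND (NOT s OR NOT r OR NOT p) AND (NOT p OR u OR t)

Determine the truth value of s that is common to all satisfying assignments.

Suppose s = false.
From the singleton clause (r), r = true.
From the singleton clause (q), q = true.
But (NOT q) is also a unit clause — contradiction.
So every satisfying assignment has s = True.

True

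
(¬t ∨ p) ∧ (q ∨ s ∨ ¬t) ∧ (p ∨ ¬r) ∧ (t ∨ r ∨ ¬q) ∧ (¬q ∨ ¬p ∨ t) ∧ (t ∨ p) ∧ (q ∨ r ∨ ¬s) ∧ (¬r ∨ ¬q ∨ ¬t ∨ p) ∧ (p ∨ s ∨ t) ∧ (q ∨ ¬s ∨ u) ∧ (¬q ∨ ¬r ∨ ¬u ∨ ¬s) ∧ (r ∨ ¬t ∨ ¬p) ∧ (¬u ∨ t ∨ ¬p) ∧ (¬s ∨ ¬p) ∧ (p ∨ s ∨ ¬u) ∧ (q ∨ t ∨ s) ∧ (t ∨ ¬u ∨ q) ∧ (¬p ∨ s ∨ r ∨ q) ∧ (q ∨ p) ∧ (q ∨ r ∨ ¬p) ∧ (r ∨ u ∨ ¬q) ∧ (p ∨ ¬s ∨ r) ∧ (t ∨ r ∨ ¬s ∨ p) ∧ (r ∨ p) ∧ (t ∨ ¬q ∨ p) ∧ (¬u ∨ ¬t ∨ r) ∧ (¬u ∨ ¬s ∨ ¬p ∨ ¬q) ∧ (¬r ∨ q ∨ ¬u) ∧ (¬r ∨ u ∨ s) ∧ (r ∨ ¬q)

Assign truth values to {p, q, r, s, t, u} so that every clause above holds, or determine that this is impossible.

p=True; q=True; r=True; s=False; t=True; u=True

Suppose t = True.
(p) alone gives p = True.
(r) alone gives r = True.
(¬s) alone gives s = False.
(q) alone gives q = True.
(u) alone gives u = True.
This assignment satisfies each clause.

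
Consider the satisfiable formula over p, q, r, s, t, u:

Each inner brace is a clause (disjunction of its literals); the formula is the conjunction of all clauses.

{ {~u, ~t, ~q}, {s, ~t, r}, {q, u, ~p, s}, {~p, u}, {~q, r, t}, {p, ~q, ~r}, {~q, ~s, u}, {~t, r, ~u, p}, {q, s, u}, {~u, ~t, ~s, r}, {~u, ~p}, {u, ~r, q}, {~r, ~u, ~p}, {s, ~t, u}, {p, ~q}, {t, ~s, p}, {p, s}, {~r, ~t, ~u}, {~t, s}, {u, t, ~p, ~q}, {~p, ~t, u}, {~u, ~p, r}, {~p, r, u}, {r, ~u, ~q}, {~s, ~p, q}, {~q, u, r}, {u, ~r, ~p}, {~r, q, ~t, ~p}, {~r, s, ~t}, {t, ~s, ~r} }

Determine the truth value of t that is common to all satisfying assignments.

True

Suppose t = 0.
Suppose p = 0.
The clause (~q) is unit, so q = 0.
The clause (~s) is unit, so s = 0.
Now (s) is unsatisfied and unit — conflict.
So p must be the other value — set p = 1.
The clause (u) is unit, so u = 1.
Now (~u) is unsatisfied and unit — conflict.
Neither p = 1 nor p = 0 works.
So every satisfying assignment has t = True.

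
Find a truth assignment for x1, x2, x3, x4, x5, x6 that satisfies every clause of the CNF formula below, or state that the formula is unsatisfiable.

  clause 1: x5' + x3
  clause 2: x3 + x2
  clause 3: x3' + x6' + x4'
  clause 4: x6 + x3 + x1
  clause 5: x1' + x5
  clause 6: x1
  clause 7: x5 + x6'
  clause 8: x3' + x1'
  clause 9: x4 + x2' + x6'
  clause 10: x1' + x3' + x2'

The clause (x1) is unit, so x1 = 1.
The clause (x5) is unit, so x5 = 1.
The clause (x3) is unit, so x3 = 1.
But (x3') is also a unit clause — contradiction.

UNSATISFIABLE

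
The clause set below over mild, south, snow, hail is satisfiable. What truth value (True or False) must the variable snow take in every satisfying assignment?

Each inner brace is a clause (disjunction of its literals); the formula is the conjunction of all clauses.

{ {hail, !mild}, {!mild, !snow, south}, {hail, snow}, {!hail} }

True

Suppose snow = false.
The clause (hail) is unit, so hail = true.
Now (!hail) is unsatisfied and unit — conflict.
So every satisfying assignment has snow = True.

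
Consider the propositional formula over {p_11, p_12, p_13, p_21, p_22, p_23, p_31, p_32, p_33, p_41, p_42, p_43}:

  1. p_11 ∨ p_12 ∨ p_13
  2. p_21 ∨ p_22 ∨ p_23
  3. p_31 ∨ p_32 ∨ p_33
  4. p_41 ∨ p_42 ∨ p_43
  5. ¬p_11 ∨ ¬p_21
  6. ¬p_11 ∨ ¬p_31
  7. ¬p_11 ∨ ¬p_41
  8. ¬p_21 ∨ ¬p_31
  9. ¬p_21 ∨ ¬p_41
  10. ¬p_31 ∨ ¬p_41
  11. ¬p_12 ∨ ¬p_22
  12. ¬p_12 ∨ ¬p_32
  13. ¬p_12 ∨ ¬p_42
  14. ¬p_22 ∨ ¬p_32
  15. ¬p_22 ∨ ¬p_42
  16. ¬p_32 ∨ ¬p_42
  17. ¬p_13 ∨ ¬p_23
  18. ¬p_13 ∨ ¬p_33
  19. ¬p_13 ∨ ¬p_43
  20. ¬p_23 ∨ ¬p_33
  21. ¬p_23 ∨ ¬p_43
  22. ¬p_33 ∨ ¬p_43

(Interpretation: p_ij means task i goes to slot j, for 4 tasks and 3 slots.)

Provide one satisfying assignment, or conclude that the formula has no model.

UNSATISFIABLE

Try p_11 = False.
Try p_12 = True.
The clause (¬p_22) is unit, so p_22 = False.
The clause (¬p_32) is unit, so p_32 = False.
The clause (¬p_42) is unit, so p_42 = False.
Try p_21 = True.
The clause (¬p_31) is unit, so p_31 = False.
The clause (p_33) is unit, so p_33 = True.
The clause (¬p_41) is unit, so p_41 = False.
The clause (p_43) is unit, so p_43 = True.
Now (¬p_43) is unsatisfied and unit — conflict.
So p_21 must be the other value — set p_21 = False.
The clause (p_23) is unit, so p_23 = True.
The clause (¬p_13) is unit, so p_13 = False.
The clause (¬p_33) is unit, so p_33 = False.
The clause (p_31) is unit, so p_31 = True.
The clause (¬p_41) is unit, so p_41 = False.
The clause (p_43) is unit, so p_43 = True.
Now (¬p_43) is unsatisfied and unit — conflict.
Both values of p_21 lead to a conflict.
So p_12 must be the other value — set p_12 = False.
The clause (p_13) is unit, so p_13 = True.
The clause (¬p_23) is unit, so p_23 = False.
The clause (¬p_33) is unit, so p_33 = False.
The clause (¬p_43) is unit, so p_43 = False.
Try p_21 = True.
The clause (¬p_31) is unit, so p_31 = False.
The clause (p_32) is unit, so p_32 = True.
The clause (¬p_41) is unit, so p_41 = False.
The clause (p_42) is unit, so p_42 = True.
Now (¬p_42) is unsatisfied and unit — conflict.
So p_21 must be the other value — set p_21 = False.
The clause (p_22) is unit, so p_22 = True.
The clause (¬p_32) is unit, so p_32 = False.
The clause (p_31) is unit, so p_31 = True.
The clause (¬p_41) is unit, so p_41 = False.
The clause (p_42) is unit, so p_42 = True.
Now (¬p_42) is unsatisfied and unit — conflict.
Both values of p_21 lead to a conflict.
Both values of p_12 lead to a conflict.
So p_11 must be the other value — set p_11 = True.
The clause (¬p_21) is unit, so p_21 = False.
The clause (¬p_31) is unit, so p_31 = False.
The clause (¬p_41) is unit, so p_41 = False.
Try p_22 = True.
The clause (¬p_12) is unit, so p_12 = False.
The clause (¬p_32) is unit, so p_32 = False.
The clause (p_33) is unit, so p_33 = True.
The clause (¬p_42) is unit, so p_42 = False.
The clause (p_43) is unit, so p_43 = True.
Now (¬p_43) is unsatisfied and unit — conflict.
So p_22 must be the other value — set p_22 = False.
The clause (p_23) is unit, so p_23 = True.
The clause (¬p_13) is unit, so p_13 = False.
The clause (¬p_33) is unit, so p_33 = False.
The clause (p_32) is unit, so p_32 = True.
The clause (¬p_12) is unit, so p_12 = False.
The clause (¬p_42) is unit, so p_42 = False.
The clause (p_43) is unit, so p_43 = True.
Now (¬p_43) is unsatisfied and unit — conflict.
Both values of p_22 lead to a conflict.
Both values of p_11 lead to a conflict.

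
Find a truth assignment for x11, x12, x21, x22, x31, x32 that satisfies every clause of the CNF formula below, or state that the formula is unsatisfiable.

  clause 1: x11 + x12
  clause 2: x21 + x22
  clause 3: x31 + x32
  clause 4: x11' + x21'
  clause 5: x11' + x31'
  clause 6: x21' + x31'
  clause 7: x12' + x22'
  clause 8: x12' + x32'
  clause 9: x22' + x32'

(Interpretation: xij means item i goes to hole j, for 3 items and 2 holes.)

UNSATISFIABLE

Case x11 = 1:
The clause (x21') is unit, so x21 = 0.
The clause (x22) is unit, so x22 = 1.
The clause (x31') is unit, so x31 = 0.
The clause (x32) is unit, so x32 = 1.
But (x32') is also a unit clause — contradiction.
Backtrack on x11: now try x11 = 0.
The clause (x12) is unit, so x12 = 1.
The clause (x22') is unit, so x22 = 0.
The clause (x21) is unit, so x21 = 1.
The clause (x31') is unit, so x31 = 0.
The clause (x32) is unit, so x32 = 1.
But (x32') is also a unit clause — contradiction.
Either choice for x11 ends in contradiction.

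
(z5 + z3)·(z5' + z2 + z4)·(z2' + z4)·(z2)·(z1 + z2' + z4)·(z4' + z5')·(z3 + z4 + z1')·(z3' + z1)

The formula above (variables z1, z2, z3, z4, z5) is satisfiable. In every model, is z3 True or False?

True

Suppose z3 = 0.
From the singleton clause (z5), z5 = 1.
From the singleton clause (z2), z2 = 1.
From the singleton clause (z4), z4 = 1.
Now (z4') is unsatisfied and unit — conflict.
So every satisfying assignment has z3 = True.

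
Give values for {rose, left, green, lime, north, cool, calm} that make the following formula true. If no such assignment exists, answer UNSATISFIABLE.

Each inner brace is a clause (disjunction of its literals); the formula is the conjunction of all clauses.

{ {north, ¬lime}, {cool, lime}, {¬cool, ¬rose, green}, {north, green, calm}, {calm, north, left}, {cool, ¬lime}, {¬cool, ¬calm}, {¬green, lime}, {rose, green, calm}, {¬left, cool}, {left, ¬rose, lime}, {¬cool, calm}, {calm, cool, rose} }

Branch on north: set north = True.
Branch on cool: set cool = True.
From the singleton clause (¬calm), calm = False.
Now (calm) is unsatisfied and unit — conflict.
So cool must be the other value — set cool = False.
From the singleton clause (lime), lime = True.
Now (¬lime) is unsatisfied and unit — conflict.
Both values of cool lead to a conflict.
So north must be the other value — set north = False.
From the singleton clause (¬lime), lime = False.
From the singleton clause (cool), cool = True.
From the singleton clause (¬calm), calm = False.
Now (calm) is unsatisfied and unit — conflict.
Both values of north lead to a conflict.

UNSATISFIABLE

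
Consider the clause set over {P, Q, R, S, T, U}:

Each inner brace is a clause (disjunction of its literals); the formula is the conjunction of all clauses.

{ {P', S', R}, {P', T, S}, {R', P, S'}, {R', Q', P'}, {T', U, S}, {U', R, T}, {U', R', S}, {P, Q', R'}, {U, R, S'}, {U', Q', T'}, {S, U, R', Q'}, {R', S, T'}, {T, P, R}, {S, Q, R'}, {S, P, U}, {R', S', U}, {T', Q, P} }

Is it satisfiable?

Yes, satisfiable

Branch on P: set P = 1.
Branch on S: set S = 0.
From the singleton clause (T), T = 1.
From the singleton clause (U), U = 1.
From the singleton clause (R'), R = 0.
From the singleton clause (Q'), Q = 0.
Every clause now holds.
A satisfying assignment: P=1,  Q=0,  R=0,  S=0,  T=1,  U=1.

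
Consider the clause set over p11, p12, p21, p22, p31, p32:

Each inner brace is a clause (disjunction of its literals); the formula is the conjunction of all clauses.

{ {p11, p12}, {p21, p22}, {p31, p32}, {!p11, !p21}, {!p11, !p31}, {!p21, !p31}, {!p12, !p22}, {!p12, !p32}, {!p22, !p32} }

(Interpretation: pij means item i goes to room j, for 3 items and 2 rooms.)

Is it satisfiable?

Unsatisfiable

Suppose p11 = true.
Unit clause (!p21) forces p21 = false.
Unit clause (p22) forces p22 = true.
Unit clause (!p31) forces p31 = false.
Unit clause (p32) forces p32 = true.
But (!p32) is also a unit clause — contradiction.
That branch fails; take p11 = false instead.
Unit clause (p12) forces p12 = true.
Unit clause (!p22) forces p22 = false.
Unit clause (p21) forces p21 = true.
Unit clause (!p31) forces p31 = false.
Unit clause (p32) forces p32 = true.
But (!p32) is also a unit clause — contradiction.
Neither p11 = true nor p11 = false works.
No assignment satisfies every clause.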